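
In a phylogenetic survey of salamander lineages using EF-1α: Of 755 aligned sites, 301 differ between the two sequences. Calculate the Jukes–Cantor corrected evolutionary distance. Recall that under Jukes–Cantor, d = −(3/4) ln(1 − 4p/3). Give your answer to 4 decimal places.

p = 301/755 ≈ 0.398675.
d = −(3/4) ln(1 − 4p/3) = −0.75 ln(1 − 0.531567) = −0.75 ln(0.468433)
  = −0.75 × (-0.758362) = 0.568772 substitutions/site.

0.5688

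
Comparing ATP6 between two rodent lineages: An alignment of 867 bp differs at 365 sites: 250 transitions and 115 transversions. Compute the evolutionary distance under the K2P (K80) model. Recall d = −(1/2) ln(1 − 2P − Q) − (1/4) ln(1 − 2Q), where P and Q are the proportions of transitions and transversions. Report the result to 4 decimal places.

P = 250/867 ≈ 0.288351 and Q = 115/867 ≈ 0.132641.
Under the Kimura two-parameter model, d = −½ ln(1 − 2P − Q) − ¼ ln(1 − 2Q).
1 − 2P − Q = 0.290657, giving −½ ln(0.290657) = 0.617806.
1 − 2Q = 0.734718, giving −¼ ln(0.734718) = 0.077067.
d = 0.617806 + 0.077067 = 0.694873.

0.6949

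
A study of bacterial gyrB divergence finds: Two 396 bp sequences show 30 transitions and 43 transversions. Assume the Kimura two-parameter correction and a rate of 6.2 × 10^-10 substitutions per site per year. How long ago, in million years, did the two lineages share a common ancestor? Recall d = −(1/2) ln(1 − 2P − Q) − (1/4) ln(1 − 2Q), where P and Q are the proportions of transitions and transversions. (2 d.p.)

P = 30/396 ≈ 0.075758 and Q = 43/396 ≈ 0.108586.
Under the Kimura two-parameter model, d = −½ ln(1 − 2P − Q) − ¼ ln(1 − 2Q).
1 − 2P − Q = 0.739898, giving −½ ln(0.739898) = 0.150621.
1 − 2Q = 0.782828, giving −¼ ln(0.782828) = 0.061211.
d = 0.150621 + 0.061211 = 0.211832.
Under a molecular clock d = 2μt, so t = d/(2μ) = 0.211832 / (2 × 6.2 × 10^-10) = 170.83 million years.

170.83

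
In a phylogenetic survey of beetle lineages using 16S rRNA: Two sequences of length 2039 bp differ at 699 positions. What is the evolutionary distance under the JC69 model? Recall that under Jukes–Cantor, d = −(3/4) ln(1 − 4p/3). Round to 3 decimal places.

p = 699/2039 ≈ 0.342815.
d = −(3/4) ln(1 − 4p/3) = −0.75 ln(1 − 0.457087) = −0.75 ln(0.542913)
  = −0.75 × (-0.610806) = 0.458105 substitutions/site.

0.458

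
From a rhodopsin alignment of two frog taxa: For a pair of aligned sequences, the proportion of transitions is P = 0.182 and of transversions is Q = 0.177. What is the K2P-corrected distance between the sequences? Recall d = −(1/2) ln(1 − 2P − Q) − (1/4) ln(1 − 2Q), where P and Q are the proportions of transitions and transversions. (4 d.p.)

Under the Kimura two-parameter model, d = −½ ln(1 − 2P − Q) − ¼ ln(1 − 2Q).
1 − 2P − Q = 0.459, giving −½ ln(0.459) = 0.389353.
1 − 2Q = 0.646, giving −¼ ln(0.646) = 0.109239.
d = 0.389353 + 0.109239 = 0.498592.

0.4986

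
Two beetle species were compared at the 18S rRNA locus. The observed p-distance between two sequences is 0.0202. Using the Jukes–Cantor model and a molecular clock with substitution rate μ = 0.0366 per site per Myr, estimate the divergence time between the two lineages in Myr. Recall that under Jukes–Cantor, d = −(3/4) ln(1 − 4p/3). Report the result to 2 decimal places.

0.28

d = −(3/4) ln(1 − 4p/3) = −0.75 ln(1 − 0.026933) = −0.75 ln(0.973067)
  = −0.75 × (-0.027302) = 0.020477 substitutions/site.
Under a molecular clock d = 2μt, so t = d/(2μ) = 0.020477 / (2 × 0.0366) = 0.28 Myr.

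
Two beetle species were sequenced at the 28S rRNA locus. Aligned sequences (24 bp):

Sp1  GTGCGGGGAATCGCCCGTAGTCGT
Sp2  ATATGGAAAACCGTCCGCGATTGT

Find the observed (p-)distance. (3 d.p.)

The sequences differ at 11 of 24 positions.
p = 11/24 = 0.458333… ≈ 0.458 (to 3 d.p.).

0.458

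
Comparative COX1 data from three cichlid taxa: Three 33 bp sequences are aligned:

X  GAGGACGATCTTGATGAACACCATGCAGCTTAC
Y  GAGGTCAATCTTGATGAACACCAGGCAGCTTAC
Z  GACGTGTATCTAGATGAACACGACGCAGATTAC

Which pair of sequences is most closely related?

X–Y: 3/33 differ, p = 0.091, d = 0.097.
X–Z: 8/33 differ, p = 0.242, d = 0.293.
Y–Z: 7/33 differ, p = 0.212, d = 0.249.
The smallest distance is between X and Y.

X and Y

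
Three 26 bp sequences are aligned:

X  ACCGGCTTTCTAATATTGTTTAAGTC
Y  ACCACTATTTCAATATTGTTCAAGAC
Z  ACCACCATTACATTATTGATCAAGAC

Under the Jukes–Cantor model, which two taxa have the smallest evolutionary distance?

X–Y: 8/26 differ, p = 0.308, d = 0.396.
X–Z: 9/26 differ, p = 0.346, d = 0.464.
Y–Z: 4/26 differ, p = 0.154, d = 0.172.
The smallest distance is between Y and Z.

Y and Z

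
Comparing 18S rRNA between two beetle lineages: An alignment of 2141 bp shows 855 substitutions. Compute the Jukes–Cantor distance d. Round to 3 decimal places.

0.570

p = 855/2141 ≈ 0.399346.
d = −(3/4) ln(1 − 4p/3) = −0.75 ln(1 − 0.532461) = −0.75 ln(0.467539)
  = −0.75 × (-0.760273) = 0.570205 substitutions/site.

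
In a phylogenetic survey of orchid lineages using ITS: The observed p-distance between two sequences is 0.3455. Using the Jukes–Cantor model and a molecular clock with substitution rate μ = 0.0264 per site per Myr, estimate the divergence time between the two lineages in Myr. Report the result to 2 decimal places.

8.77

d = −(3/4) ln(1 − 4p/3) = −0.75 ln(1 − 0.460667) = −0.75 ln(0.539333)
  = −0.75 × (-0.617422) = 0.463067 substitutions/site.
Under a molecular clock d = 2μt, so t = d/(2μ) = 0.463067 / (2 × 0.0264) = 8.77 Myr.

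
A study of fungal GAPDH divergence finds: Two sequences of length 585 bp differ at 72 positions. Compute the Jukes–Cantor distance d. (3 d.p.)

p = 72/585 ≈ 0.123077.
d = −(3/4) ln(1 − 4p/3) = −0.75 ln(1 − 0.164103) = −0.75 ln(0.835897)
  = −0.75 × (-0.179250) = 0.134438 substitutions/site.

0.134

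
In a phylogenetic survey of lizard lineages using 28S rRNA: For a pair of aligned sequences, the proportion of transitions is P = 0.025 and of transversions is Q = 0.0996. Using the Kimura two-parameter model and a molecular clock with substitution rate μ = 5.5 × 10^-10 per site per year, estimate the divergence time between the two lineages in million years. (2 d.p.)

124.15

Under the Kimura two-parameter model, d = −½ ln(1 − 2P − Q) − ¼ ln(1 − 2Q).
1 − 2P − Q = 0.8504, giving −½ ln(0.8504) = 0.081024.
1 − 2Q = 0.8008, giving −¼ ln(0.8008) = 0.055536.
d = 0.081024 + 0.055536 = 0.136560.
Under a molecular clock d = 2μt, so t = d/(2μ) = 0.136560 / (2 × 5.5 × 10^-10) = 124.15 million years.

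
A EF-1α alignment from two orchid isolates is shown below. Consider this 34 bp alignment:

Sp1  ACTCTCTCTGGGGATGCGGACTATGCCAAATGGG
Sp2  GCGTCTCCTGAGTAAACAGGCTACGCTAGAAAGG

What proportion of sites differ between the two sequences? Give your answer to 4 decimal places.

0.5000

The sequences differ at 17 of 34 positions.
p = 17/34 = 0.5000.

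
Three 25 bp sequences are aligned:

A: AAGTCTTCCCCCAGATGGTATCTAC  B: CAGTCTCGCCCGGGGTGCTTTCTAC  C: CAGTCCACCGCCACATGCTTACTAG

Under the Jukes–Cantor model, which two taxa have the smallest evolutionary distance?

A–B: 8/25 differ, p = 0.320, d = 0.417.
A–C: 9/25 differ, p = 0.360, d = 0.490.
B–C: 10/25 differ, p = 0.400, d = 0.572.
The smallest distance is between A and B.

A and B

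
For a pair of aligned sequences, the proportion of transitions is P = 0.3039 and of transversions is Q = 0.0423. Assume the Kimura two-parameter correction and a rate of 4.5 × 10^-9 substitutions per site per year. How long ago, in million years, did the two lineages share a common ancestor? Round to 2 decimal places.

Under the Kimura two-parameter model, d = −½ ln(1 − 2P − Q) − ¼ ln(1 − 2Q).
1 − 2P − Q = 0.3499, giving −½ ln(0.3499) = 0.525054.
1 − 2Q = 0.9154, giving −¼ ln(0.9154) = 0.022099.
d = 0.525054 + 0.022099 = 0.547153.
Under a molecular clock d = 2μt, so t = d/(2μ) = 0.547153 / (2 × 4.5 × 10^-9) = 60.79 million years.

60.79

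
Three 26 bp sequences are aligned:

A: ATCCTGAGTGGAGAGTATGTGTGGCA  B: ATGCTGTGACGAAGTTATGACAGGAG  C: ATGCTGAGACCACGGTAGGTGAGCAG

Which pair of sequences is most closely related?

B and C

A–B: 12/26 differ, p = 0.462, d = 0.717.
A–C: 11/26 differ, p = 0.423, d = 0.623.
B–C: 8/26 differ, p = 0.308, d = 0.396.
The smallest distance is between B and C.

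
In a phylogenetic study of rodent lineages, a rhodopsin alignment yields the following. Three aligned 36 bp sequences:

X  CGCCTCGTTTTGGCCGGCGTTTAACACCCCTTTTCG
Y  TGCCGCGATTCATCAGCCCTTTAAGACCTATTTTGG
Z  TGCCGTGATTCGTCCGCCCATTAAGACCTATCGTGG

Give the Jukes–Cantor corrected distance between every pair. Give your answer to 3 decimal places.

d(X,Y) = 0.493, d(X,Z) = 0.608, d(Y,Z) = 0.188

X–Y: 13/36 sites differ → p ≈ 0.361111, d = −0.75 ln(1 − 0.481481) = 0.492584 ≈ 0.493.
X–Z: 15/36 sites differ → p ≈ 0.416667, d = −0.75 ln(1 − 0.555556) = 0.608198 ≈ 0.608.
Y–Z: 6/36 sites differ → p ≈ 0.166667, d = −0.75 ln(1 − 0.222223) = 0.188487 ≈ 0.188.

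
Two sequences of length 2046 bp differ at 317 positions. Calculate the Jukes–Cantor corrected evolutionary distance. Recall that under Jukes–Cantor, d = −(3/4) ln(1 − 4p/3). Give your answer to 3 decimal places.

p = 317/2046 ≈ 0.154936.
d = −(3/4) ln(1 − 4p/3) = −0.75 ln(1 − 0.206581) = −0.75 ln(0.793419)
  = −0.75 × (-0.231404) = 0.173553 substitutions/site.

0.174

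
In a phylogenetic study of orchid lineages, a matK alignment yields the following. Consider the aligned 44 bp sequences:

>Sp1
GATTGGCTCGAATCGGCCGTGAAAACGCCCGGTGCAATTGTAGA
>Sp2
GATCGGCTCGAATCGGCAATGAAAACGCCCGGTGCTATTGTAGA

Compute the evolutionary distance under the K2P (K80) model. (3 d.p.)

0.097

Of 44 sites, 2 differences are transitions and 2 are transversions, so P = 2/44 ≈ 0.045455 and Q = 2/44 ≈ 0.045455.
Under the Kimura two-parameter model, d = −½ ln(1 − 2P − Q) − ¼ ln(1 − 2Q).
1 − 2P − Q = 0.863635, giving −½ ln(0.863635) = 0.073303.
1 − 2Q = 0.90909, giving −¼ ln(0.90909) = 0.023828.
d = 0.073303 + 0.023828 = 0.097131.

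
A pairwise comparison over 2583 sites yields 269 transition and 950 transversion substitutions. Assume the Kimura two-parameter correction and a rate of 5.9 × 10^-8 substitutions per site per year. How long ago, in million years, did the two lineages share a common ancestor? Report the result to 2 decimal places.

P = 269/2583 ≈ 0.104142 and Q = 950/2583 ≈ 0.367789.
Under the Kimura two-parameter model, d = −½ ln(1 − 2P − Q) − ¼ ln(1 − 2Q).
1 − 2P − Q = 0.423927, giving −½ ln(0.423927) = 0.429097.
1 − 2Q = 0.264422, giving −¼ ln(0.264422) = 0.332552.
d = 0.429097 + 0.332552 = 0.761649.
Under a molecular clock d = 2μt, so t = d/(2μ) = 0.761649 / (2 × 5.9 × 10^-8) = 6.45 million years.

6.45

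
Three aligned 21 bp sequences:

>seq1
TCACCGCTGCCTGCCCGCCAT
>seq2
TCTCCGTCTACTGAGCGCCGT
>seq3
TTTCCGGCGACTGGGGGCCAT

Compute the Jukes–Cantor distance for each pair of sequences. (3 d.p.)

seq1–seq2: 8/21 sites differ → p ≈ 0.380952, d = −0.75 ln(1 − 0.507936) = 0.531860 ≈ 0.532.
seq1–seq3: 8/21 sites differ → p ≈ 0.380952, d = −0.75 ln(1 − 0.507936) = 0.531860 ≈ 0.532.
seq2–seq3: 6/21 sites differ → p ≈ 0.285714, d = −0.75 ln(1 − 0.380952) = 0.359679 ≈ 0.360.

d(seq1,seq2) = 0.532, d(seq1,seq3) = 0.532, d(seq2,seq3) = 0.360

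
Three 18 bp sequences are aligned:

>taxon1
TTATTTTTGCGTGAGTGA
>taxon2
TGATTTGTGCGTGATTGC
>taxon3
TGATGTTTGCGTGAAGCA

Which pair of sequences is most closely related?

taxon1–taxon2: 4/18 differ, p = 0.222, d = 0.264.
taxon1–taxon3: 5/18 differ, p = 0.278, d = 0.347.
taxon2–taxon3: 6/18 differ, p = 0.333, d = 0.441.
The smallest distance is between taxon1 and taxon2.

taxon1 and taxon2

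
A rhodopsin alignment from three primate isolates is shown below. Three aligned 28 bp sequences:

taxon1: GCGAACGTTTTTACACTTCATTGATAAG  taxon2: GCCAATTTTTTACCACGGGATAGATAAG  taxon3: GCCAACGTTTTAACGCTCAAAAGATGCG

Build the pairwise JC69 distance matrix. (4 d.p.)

taxon1–taxon2: 9/28 sites differ → p ≈ 0.321429, d = −0.75 ln(1 − 0.428572) = 0.419713 ≈ 0.4197.
taxon1–taxon3: 9/28 sites differ → p ≈ 0.321429, d = −0.75 ln(1 − 0.428572) = 0.419713 ≈ 0.4197.
taxon2–taxon3: 10/28 sites differ → p ≈ 0.357143, d = −0.75 ln(1 − 0.476191) = 0.484971 ≈ 0.4850.

d(taxon1,taxon2) = 0.4197, d(taxon1,taxon3) = 0.4197, d(taxon2,taxon3) = 0.4850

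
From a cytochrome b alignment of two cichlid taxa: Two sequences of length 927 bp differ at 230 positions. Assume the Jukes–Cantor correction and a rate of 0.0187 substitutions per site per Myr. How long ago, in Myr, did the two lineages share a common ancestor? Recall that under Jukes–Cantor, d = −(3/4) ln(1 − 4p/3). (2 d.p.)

p = 230/927 ≈ 0.248112.
d = −(3/4) ln(1 − 4p/3) = −0.75 ln(1 − 0.330816) = −0.75 ln(0.669184)
  = −0.75 × (-0.401696) = 0.301272 substitutions/site.
Under a molecular clock d = 2μt, so t = d/(2μ) = 0.301272 / (2 × 0.0187) = 8.06 Myr.

8.06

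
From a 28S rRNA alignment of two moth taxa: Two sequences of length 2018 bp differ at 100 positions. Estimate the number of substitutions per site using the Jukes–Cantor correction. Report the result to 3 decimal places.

p = 100/2018 ≈ 0.049554.
d = −(3/4) ln(1 − 4p/3) = −0.75 ln(1 − 0.066072) = −0.75 ln(0.933928)
  = −0.75 × (-0.068356) = 0.051267 substitutions/site.

0.051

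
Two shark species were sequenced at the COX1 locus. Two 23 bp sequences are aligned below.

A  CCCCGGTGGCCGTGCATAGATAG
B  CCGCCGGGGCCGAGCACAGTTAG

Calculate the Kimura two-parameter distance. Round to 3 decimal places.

0.324

Of 23 sites, 1 differences are transitions and 5 are transversions, so P = 1/23 ≈ 0.043478 and Q = 5/23 ≈ 0.217391.
Under the Kimura two-parameter model, d = −½ ln(1 − 2P − Q) − ¼ ln(1 − 2Q).
1 − 2P − Q = 0.695653, giving −½ ln(0.695653) = 0.181452.
1 − 2Q = 0.565218, giving −¼ ln(0.565218) = 0.142636.
d = 0.181452 + 0.142636 = 0.324088.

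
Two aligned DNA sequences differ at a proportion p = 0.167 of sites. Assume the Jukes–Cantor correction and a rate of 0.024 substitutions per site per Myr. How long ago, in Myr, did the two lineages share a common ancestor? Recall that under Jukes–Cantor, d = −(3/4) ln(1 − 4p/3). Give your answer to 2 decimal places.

3.94

d = −(3/4) ln(1 − 4p/3) = −0.75 ln(1 − 0.222667) = −0.75 ln(0.777333)
  = −0.75 × (-0.251886) = 0.188915 substitutions/site.
Under a molecular clock d = 2μt, so t = d/(2μ) = 0.188915 / (2 × 0.024) = 3.94 Myr.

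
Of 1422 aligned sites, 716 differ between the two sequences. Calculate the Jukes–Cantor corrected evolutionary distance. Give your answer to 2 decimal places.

p = 716/1422 ≈ 0.503516.
d = −(3/4) ln(1 − 4p/3) = −0.75 ln(1 − 0.671355) = −0.75 ln(0.328645)
  = −0.75 × (-1.112777) = 0.834583 substitutions/site.

0.83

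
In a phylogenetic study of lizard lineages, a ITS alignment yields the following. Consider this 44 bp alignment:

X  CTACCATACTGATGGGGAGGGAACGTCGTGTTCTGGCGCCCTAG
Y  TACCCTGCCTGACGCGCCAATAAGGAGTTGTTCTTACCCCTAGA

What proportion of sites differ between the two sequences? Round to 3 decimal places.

0.545

The sequences differ at 24 of 44 positions.
p = 24/44 = 0.545454… ≈ 0.545 (to 3 d.p.).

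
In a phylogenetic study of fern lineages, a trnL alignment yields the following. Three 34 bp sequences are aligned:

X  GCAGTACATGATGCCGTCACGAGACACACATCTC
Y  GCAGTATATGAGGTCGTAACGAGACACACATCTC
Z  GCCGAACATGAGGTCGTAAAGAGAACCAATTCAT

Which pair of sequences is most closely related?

X–Y: 4/34 differ, p = 0.118, d = 0.128.
X–Z: 12/34 differ, p = 0.353, d = 0.477.
Y–Z: 10/34 differ, p = 0.294, d = 0.373.
The smallest distance is between X and Y.

X and Y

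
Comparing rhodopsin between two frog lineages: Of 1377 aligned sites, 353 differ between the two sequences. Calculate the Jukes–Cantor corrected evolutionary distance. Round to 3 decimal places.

0.314

p = 353/1377 ≈ 0.256354.
d = −(3/4) ln(1 − 4p/3) = −0.75 ln(1 − 0.341805) = −0.75 ln(0.658195)
  = −0.75 × (-0.418254) = 0.313691 substitutions/site.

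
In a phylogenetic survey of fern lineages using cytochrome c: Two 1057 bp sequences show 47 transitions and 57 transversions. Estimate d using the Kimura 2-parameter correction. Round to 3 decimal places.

P = 47/1057 ≈ 0.044465 and Q = 57/1057 ≈ 0.053926.
Under the Kimura two-parameter model, d = −½ ln(1 − 2P − Q) − ¼ ln(1 − 2Q).
1 − 2P − Q = 0.857144, giving −½ ln(0.857144) = 0.077075.
1 − 2Q = 0.892148, giving −¼ ln(0.892148) = 0.028531.
d = 0.077075 + 0.028531 = 0.105606.

0.106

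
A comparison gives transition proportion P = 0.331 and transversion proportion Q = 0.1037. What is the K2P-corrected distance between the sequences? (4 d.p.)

0.7837

Under the Kimura two-parameter model, d = −½ ln(1 − 2P − Q) − ¼ ln(1 − 2Q).
1 − 2P − Q = 0.2343, giving −½ ln(0.2343) = 0.725576.
1 − 2Q = 0.7926, giving −¼ ln(0.7926) = 0.058109.
d = 0.725576 + 0.058109 = 0.783685.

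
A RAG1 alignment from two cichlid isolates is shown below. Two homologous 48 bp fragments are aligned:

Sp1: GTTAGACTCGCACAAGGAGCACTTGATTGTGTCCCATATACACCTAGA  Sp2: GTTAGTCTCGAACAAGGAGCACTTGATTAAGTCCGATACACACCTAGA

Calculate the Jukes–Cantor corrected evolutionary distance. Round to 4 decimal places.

0.1367

The sequences differ at 6 of 48 sites (6, 11, 29, 30, 35, 39), so p = 6/48 = 0.125.
d = −(3/4) ln(1 − 4p/3) = −0.75 ln(1 − 0.166667) = −0.75 ln(0.833333)
  = −0.75 × (-0.182322) = 0.136742 substitutions/site.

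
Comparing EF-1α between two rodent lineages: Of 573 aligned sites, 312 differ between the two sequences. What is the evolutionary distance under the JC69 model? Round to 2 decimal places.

p = 312/573 ≈ 0.544503.
d = −(3/4) ln(1 − 4p/3) = −0.75 ln(1 − 0.726004) = −0.75 ln(0.273996)
  = −0.75 × (-1.294642) = 0.970982 substitutions/site.

0.97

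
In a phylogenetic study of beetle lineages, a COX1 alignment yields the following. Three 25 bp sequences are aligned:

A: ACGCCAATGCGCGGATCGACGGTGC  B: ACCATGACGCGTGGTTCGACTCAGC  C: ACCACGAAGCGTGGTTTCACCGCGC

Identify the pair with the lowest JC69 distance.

A–B: 10/25 differ, p = 0.400, d = 0.572.
A–C: 10/25 differ, p = 0.400, d = 0.572.
B–C: 7/25 differ, p = 0.280, d = 0.351.
The smallest distance is between B and C.

B and C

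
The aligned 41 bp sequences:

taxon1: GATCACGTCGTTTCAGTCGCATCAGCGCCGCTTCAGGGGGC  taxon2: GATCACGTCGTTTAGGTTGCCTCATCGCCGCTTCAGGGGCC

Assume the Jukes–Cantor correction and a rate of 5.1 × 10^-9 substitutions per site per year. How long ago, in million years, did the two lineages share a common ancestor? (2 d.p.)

The sequences differ at 6 of 41 sites (14, 15, 18, 21, 25, 40), so p = 6/41 ≈ 0.146341.
d = −(3/4) ln(1 − 4p/3) = −0.75 ln(1 − 0.195121) = −0.75 ln(0.804879)
  = −0.75 × (-0.217063) = 0.162797 substitutions/site.
Under a molecular clock d = 2μt, so t = d/(2μ) = 0.162797 / (2 × 5.1 × 10^-9) = 15.96 million years.

15.96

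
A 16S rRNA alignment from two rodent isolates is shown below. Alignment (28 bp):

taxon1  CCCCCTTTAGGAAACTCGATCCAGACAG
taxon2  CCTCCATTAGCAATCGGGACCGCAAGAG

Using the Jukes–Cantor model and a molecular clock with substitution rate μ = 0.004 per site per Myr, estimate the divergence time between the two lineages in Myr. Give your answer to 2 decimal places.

The sequences differ at 11 of 28 sites, so p = 11/28 ≈ 0.392857.
d = −(3/4) ln(1 − 4p/3) = −0.75 ln(1 − 0.523809) = −0.75 ln(0.476191)
  = −0.75 × (-0.741936) = 0.556452 substitutions/site.
Under a molecular clock d = 2μt, so t = d/(2μ) = 0.556452 / (2 × 0.004) = 69.56 Myr.

69.56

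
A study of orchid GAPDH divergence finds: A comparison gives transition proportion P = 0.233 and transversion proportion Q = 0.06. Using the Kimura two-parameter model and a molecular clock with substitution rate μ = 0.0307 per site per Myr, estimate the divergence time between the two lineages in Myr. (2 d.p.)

6.60

Under the Kimura two-parameter model, d = −½ ln(1 − 2P − Q) − ¼ ln(1 − 2Q).
1 − 2P − Q = 0.474, giving −½ ln(0.474) = 0.373274.
1 − 2Q = 0.88, giving −¼ ln(0.88) = 0.031958.
d = 0.373274 + 0.031958 = 0.405232.
Under a molecular clock d = 2μt, so t = d/(2μ) = 0.405232 / (2 × 0.0307) = 6.60 Myr.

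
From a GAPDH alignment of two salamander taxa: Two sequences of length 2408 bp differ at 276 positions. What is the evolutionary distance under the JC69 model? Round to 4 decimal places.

p = 276/2408 ≈ 0.114618.
d = −(3/4) ln(1 − 4p/3) = −0.75 ln(1 − 0.152824) = −0.75 ln(0.847176)
  = −0.75 × (-0.165847) = 0.124385 substitutions/site.

0.1244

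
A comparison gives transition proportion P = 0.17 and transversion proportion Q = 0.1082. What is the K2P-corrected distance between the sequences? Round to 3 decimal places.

Under the Kimura two-parameter model, d = −½ ln(1 − 2P − Q) − ¼ ln(1 − 2Q).
1 − 2P − Q = 0.5518, giving −½ ln(0.5518) = 0.297285.
1 − 2Q = 0.7836, giving −¼ ln(0.7836) = 0.060964.
d = 0.297285 + 0.060964 = 0.358249.

0.358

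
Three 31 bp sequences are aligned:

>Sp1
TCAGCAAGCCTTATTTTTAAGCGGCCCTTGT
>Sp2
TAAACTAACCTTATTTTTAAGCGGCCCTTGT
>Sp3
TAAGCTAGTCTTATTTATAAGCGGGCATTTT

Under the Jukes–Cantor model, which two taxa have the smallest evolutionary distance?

Sp1 and Sp2

Sp1–Sp2: 4/31 differ, p = 0.129, d = 0.142.
Sp1–Sp3: 7/31 differ, p = 0.226, d = 0.269.
Sp2–Sp3: 7/31 differ, p = 0.226, d = 0.269.
The smallest distance is between Sp1 and Sp2.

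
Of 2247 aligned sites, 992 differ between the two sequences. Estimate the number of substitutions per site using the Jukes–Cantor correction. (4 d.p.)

p = 992/2247 ≈ 0.441478.
d = −(3/4) ln(1 − 4p/3) = −0.75 ln(1 − 0.588637) = −0.75 ln(0.411363)
  = −0.75 × (-0.888279) = 0.666209 substitutions/site.

0.6662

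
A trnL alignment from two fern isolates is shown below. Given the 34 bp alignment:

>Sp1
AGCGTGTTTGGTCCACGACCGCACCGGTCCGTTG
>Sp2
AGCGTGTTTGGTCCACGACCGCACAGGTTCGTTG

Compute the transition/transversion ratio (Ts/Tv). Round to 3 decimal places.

Transitions are A↔G and C↔T; transversions are all other mismatches.
Transitions: 1. Transversions: 1.
R = 1/1 = 1.000.

1.000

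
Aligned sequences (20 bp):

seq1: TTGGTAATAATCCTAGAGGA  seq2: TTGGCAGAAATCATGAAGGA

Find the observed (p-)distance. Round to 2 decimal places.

The sequences differ at 6 of 20 positions (sites 5, 7, 8, 13, 15, 16).
p = 6/20 = 0.30.

0.30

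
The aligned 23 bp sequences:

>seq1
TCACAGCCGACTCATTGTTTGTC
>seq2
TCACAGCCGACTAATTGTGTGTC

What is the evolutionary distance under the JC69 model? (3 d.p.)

The sequences differ at 2 of 23 sites (13, 19), so p = 2/23 ≈ 0.086957.
d = −(3/4) ln(1 − 4p/3) = −0.75 ln(1 − 0.115943) = −0.75 ln(0.884057)
  = −0.75 × (-0.123234) = 0.092426 substitutions/site.

0.092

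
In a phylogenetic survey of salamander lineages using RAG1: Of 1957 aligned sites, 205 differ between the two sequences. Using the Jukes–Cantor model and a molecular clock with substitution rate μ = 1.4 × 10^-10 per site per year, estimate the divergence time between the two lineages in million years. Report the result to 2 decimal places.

402.96

p = 205/1957 ≈ 0.104752.
d = −(3/4) ln(1 − 4p/3) = −0.75 ln(1 − 0.139669) = −0.75 ln(0.860331)
  = −0.75 × (-0.150438) = 0.112829 substitutions/site.
Under a molecular clock d = 2μt, so t = d/(2μ) = 0.112829 / (2 × 1.4 × 10^-10) = 402.96 million years.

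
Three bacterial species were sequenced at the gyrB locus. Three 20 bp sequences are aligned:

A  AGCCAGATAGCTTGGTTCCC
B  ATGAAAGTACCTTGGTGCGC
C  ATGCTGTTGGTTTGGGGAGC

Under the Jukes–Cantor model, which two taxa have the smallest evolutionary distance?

A–B: 8/20 differ, p = 0.400, d = 0.572.
A–C: 10/20 differ, p = 0.500, d = 0.824.
B–C: 9/20 differ, p = 0.450, d = 0.687.
The smallest distance is between A and B.

A and B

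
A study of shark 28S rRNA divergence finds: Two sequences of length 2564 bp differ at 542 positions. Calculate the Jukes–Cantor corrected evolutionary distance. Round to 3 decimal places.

p = 542/2564 ≈ 0.211388.
d = −(3/4) ln(1 − 4p/3) = −0.75 ln(1 − 0.281851) = −0.75 ln(0.718149)
  = −0.75 × (-0.331078) = 0.248309 substitutions/site.

0.248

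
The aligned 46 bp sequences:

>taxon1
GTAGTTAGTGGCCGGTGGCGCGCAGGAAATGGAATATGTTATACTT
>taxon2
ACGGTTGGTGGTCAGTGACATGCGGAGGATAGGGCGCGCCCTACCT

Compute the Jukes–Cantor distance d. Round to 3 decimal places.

0.824

The sequences differ at 23 of 46 sites, so p = 23/46 = 0.5.
d = −(3/4) ln(1 − 4p/3) = −0.75 ln(1 − 0.666667) = −0.75 ln(0.333333)
  = −0.75 × (-1.098613) = 0.823960 substitutions/site.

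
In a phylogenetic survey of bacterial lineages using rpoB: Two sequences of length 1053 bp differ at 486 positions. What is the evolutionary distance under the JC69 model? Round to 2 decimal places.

p = 486/1053 ≈ 0.461538.
d = −(3/4) ln(1 − 4p/3) = −0.75 ln(1 − 0.615384) = −0.75 ln(0.384616)
  = −0.75 × (-0.955510) = 0.716633 substitutions/site.

0.72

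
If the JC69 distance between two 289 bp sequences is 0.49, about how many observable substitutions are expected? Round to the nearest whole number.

104

Invert JC69: p = (3/4)(1 − e^(−4d/3)) = 0.75 × (1 − e^(-0.653333)) = 0.75 × (1 − 0.520309) = 0.359768.
Expected differing sites = pL ≈ 0.359768 × 289 = 103.972952 ≈ 104.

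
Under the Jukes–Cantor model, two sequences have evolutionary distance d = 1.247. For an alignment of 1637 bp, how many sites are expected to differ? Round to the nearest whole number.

995

Invert JC69: p = (3/4)(1 − e^(−4d/3)) = 0.75 × (1 − e^(-1.662667)) = 0.75 × (1 − 0.189633) = 0.607775.
Expected differing sites = pL ≈ 0.607775 × 1637 = 994.927675 ≈ 995.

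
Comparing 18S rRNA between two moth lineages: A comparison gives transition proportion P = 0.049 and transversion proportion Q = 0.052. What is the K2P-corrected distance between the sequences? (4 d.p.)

0.1087

Under the Kimura two-parameter model, d = −½ ln(1 − 2P − Q) − ¼ ln(1 − 2Q).
1 − 2P − Q = 0.85, giving −½ ln(0.85) = 0.081259.
1 − 2Q = 0.896, giving −¼ ln(0.896) = 0.027454.
d = 0.081259 + 0.027454 = 0.108713.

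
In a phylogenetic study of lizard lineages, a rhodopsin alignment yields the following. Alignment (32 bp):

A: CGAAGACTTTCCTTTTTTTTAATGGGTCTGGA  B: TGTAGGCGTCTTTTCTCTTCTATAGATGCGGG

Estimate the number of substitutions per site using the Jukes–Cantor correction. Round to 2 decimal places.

The sequences differ at 16 of 32 sites, so p = 16/32 = 0.5.
d = −(3/4) ln(1 − 4p/3) = −0.75 ln(1 − 0.666667) = −0.75 ln(0.333333)
  = −0.75 × (-1.098613) = 0.823960 substitutions/site.

0.82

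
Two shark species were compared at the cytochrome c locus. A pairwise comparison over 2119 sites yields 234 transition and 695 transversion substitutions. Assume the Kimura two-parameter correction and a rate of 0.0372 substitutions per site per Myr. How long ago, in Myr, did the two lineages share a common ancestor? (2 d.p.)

P = 234/2119 ≈ 0.110429 and Q = 695/2119 ≈ 0.327985.
Under the Kimura two-parameter model, d = −½ ln(1 − 2P − Q) − ¼ ln(1 − 2Q).
1 − 2P − Q = 0.451157, giving −½ ln(0.451157) = 0.397970.
1 − 2Q = 0.34403, giving −¼ ln(0.34403) = 0.266757.
d = 0.397970 + 0.266757 = 0.664727.
Under a molecular clock d = 2μt, so t = d/(2μ) = 0.664727 / (2 × 0.0372) = 8.93 Myr.

8.93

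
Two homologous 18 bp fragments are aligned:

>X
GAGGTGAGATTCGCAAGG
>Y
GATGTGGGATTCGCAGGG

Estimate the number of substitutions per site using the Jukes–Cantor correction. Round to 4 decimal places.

The sequences differ at 3 of 18 sites (3, 7, 16), so p = 3/18 ≈ 0.166667.
d = −(3/4) ln(1 − 4p/3) = −0.75 ln(1 − 0.222223) = −0.75 ln(0.777777)
  = −0.75 × (-0.251315) = 0.188486 substitutions/site.

0.1885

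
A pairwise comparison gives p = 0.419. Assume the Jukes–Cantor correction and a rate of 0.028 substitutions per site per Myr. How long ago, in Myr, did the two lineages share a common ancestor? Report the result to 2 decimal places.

d = −(3/4) ln(1 − 4p/3) = −0.75 ln(1 − 0.558667) = −0.75 ln(0.441333)
  = −0.75 × (-0.817956) = 0.613467 substitutions/site.
Under a molecular clock d = 2μt, so t = d/(2μ) = 0.613467 / (2 × 0.028) = 10.95 Myr.

10.95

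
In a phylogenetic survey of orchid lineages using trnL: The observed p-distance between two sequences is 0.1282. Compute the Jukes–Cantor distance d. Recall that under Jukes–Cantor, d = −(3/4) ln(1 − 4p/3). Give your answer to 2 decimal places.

0.14

d = −(3/4) ln(1 − 4p/3) = −0.75 ln(1 − 0.170933) = −0.75 ln(0.829067)
  = −0.75 × (-0.187454) = 0.140591 substitutions/site.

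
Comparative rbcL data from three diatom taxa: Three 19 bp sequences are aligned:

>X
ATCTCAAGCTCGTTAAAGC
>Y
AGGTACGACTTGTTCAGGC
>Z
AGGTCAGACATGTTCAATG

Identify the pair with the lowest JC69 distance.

Y and Z

X–Y: 9/19 differ, p = 0.474, d = 0.749.
X–Z: 9/19 differ, p = 0.474, d = 0.749.
Y–Z: 6/19 differ, p = 0.316, d = 0.410.
The smallest distance is between Y and Z.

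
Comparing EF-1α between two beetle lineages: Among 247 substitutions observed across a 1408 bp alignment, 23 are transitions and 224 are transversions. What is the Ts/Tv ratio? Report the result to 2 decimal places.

0.10

R = 23/224 = 0.102678… ≈ 0.10 (to 2 d.p.).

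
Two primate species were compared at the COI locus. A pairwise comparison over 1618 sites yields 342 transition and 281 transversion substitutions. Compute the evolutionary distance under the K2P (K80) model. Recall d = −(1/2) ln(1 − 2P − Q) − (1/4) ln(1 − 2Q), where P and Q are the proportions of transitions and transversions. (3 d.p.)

P = 342/1618 ≈ 0.211372 and Q = 281/1618 ≈ 0.173671.
Under the Kimura two-parameter model, d = −½ ln(1 − 2P − Q) − ¼ ln(1 − 2Q).
1 − 2P − Q = 0.403585, giving −½ ln(0.403585) = 0.453684.
1 − 2Q = 0.652658, giving −¼ ln(0.652658) = 0.106676.
d = 0.453684 + 0.106676 = 0.560360.

0.560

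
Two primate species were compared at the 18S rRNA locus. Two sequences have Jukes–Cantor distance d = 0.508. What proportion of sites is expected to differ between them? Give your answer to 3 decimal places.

p = (3/4)(1 − e^(−4d/3)) = 0.75 × (1 − e^(-0.677333)) = 0.75 × (1 − 0.507970) = 0.369023.

0.369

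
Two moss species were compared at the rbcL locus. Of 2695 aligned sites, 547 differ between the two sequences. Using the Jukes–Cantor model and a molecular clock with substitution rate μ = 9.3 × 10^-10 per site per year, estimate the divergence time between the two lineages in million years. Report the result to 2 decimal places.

p = 547/2695 ≈ 0.202968.
d = −(3/4) ln(1 − 4p/3) = −0.75 ln(1 − 0.270624) = −0.75 ln(0.729376)
  = −0.75 × (-0.315566) = 0.236675 substitutions/site.
Under a molecular clock d = 2μt, so t = d/(2μ) = 0.236675 / (2 × 9.3 × 10^-10) = 127.24 million years.

127.24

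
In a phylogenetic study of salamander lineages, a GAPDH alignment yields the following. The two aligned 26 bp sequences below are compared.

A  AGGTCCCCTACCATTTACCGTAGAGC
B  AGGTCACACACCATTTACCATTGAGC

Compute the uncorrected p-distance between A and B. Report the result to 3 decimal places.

0.192

The sequences differ at 5 of 26 positions (sites 6, 8, 9, 20, 22).
p = 5/26 = 0.192307… ≈ 0.192 (to 3 d.p.).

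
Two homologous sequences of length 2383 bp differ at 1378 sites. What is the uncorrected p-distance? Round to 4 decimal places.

p = 1378/2383 = 0.578262… ≈ 0.5783 (to 4 d.p.).

0.5783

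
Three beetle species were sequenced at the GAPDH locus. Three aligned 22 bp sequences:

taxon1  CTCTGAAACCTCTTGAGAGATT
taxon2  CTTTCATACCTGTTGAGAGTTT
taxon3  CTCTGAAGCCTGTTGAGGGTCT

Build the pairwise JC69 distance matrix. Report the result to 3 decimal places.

d(taxon1,taxon2) = 0.271, d(taxon1,taxon3) = 0.271, d(taxon2,taxon3) = 0.339

taxon1–taxon2: 5/22 sites differ → p ≈ 0.227273, d = −0.75 ln(1 − 0.303031) = 0.270761 ≈ 0.271.
taxon1–taxon3: 5/22 sites differ → p ≈ 0.227273, d = −0.75 ln(1 − 0.303031) = 0.270761 ≈ 0.271.
taxon2–taxon3: 6/22 sites differ → p ≈ 0.272727, d = −0.75 ln(1 − 0.363636) = 0.338988 ≈ 0.339.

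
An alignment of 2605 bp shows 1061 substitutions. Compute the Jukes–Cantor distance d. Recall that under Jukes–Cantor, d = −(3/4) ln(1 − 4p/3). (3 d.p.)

p = 1061/2605 ≈ 0.407294.
d = −(3/4) ln(1 − 4p/3) = −0.75 ln(1 − 0.543059) = −0.75 ln(0.456941)
  = −0.75 × (-0.783201) = 0.587401 substitutions/site.

0.587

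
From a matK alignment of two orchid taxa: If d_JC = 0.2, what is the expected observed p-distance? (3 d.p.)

0.176

p = (3/4)(1 − e^(−4d/3)) = 0.75 × (1 − e^(-0.266667)) = 0.75 × (1 − 0.765928) = 0.175554.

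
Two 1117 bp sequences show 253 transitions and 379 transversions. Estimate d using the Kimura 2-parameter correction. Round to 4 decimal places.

P = 253/1117 ≈ 0.2265 and Q = 379/1117 ≈ 0.339302.
Under the Kimura two-parameter model, d = −½ ln(1 − 2P − Q) − ¼ ln(1 − 2Q).
1 − 2P − Q = 0.207698, giving −½ ln(0.207698) = 0.785835.
1 − 2Q = 0.321396, giving −¼ ln(0.321396) = 0.283770.
d = 0.785835 + 0.283770 = 1.069605.

1.0696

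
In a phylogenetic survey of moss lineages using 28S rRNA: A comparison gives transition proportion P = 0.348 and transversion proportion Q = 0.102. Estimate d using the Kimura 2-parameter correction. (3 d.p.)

0.857

Under the Kimura two-parameter model, d = −½ ln(1 − 2P − Q) − ¼ ln(1 − 2Q).
1 − 2P − Q = 0.202, giving −½ ln(0.202) = 0.799744.
1 − 2Q = 0.796, giving −¼ ln(0.796) = 0.057039.
d = 0.799744 + 0.057039 = 0.856783.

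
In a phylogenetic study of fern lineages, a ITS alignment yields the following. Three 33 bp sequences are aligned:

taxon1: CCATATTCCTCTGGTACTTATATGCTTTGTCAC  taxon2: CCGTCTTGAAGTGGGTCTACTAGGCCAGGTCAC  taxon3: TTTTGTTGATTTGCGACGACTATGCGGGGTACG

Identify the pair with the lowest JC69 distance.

taxon1–taxon2: 14/33 differ, p = 0.424, d = 0.625.
taxon1–taxon3: 18/33 differ, p = 0.545, d = 0.974.
taxon2–taxon3: 15/33 differ, p = 0.455, d = 0.699.
The smallest distance is between taxon1 and taxon2.

taxon1 and taxon2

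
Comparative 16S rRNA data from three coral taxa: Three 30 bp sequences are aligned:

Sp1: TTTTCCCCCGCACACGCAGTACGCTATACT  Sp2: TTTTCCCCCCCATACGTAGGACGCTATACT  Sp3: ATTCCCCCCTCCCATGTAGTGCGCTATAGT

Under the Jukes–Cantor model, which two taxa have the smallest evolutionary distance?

Sp1 and Sp2

Sp1–Sp2: 4/30 differ, p = 0.133, d = 0.147.
Sp1–Sp3: 8/30 differ, p = 0.267, d = 0.330.
Sp2–Sp3: 9/30 differ, p = 0.300, d = 0.383.
The smallest distance is between Sp1 and Sp2.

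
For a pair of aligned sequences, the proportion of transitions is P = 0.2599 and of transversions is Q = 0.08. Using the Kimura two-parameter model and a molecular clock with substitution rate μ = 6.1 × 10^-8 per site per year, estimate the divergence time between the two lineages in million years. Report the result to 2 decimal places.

Under the Kimura two-parameter model, d = −½ ln(1 − 2P − Q) − ¼ ln(1 − 2Q).
1 − 2P − Q = 0.4002, giving −½ ln(0.4002) = 0.457895.
1 − 2Q = 0.84, giving −¼ ln(0.84) = 0.043588.
d = 0.457895 + 0.043588 = 0.501483.
Under a molecular clock d = 2μt, so t = d/(2μ) = 0.501483 / (2 × 6.1 × 10^-8) = 4.11 million years.

4.11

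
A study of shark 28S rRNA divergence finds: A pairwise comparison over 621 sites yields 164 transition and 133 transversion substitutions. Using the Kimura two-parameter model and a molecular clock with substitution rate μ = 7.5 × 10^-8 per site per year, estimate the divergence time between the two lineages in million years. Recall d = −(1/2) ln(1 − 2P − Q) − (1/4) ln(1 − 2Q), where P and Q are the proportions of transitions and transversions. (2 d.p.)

5.45

P = 164/621 ≈ 0.26409 and Q = 133/621 ≈ 0.214171.
Under the Kimura two-parameter model, d = −½ ln(1 − 2P − Q) − ¼ ln(1 − 2Q).
1 − 2P − Q = 0.257649, giving −½ ln(0.257649) = 0.678079.
1 − 2Q = 0.571658, giving −¼ ln(0.571658) = 0.139804.
d = 0.678079 + 0.139804 = 0.817883.
Under a molecular clock d = 2μt, so t = d/(2μ) = 0.817883 / (2 × 7.5 × 10^-8) = 5.45 million years.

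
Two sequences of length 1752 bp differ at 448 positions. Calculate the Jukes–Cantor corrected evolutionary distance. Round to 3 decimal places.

p = 448/1752 ≈ 0.255708.
d = −(3/4) ln(1 − 4p/3) = −0.75 ln(1 − 0.340944) = −0.75 ln(0.659056)
  = −0.75 × (-0.416947) = 0.312710 substitutions/site.

0.313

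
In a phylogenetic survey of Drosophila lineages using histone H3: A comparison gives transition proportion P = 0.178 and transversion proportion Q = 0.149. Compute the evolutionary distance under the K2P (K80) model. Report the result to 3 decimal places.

0.440

Under the Kimura two-parameter model, d = −½ ln(1 − 2P − Q) − ¼ ln(1 − 2Q).
1 − 2P − Q = 0.495, giving −½ ln(0.495) = 0.351599.
1 − 2Q = 0.702, giving −¼ ln(0.702) = 0.088455.
d = 0.351599 + 0.088455 = 0.440054.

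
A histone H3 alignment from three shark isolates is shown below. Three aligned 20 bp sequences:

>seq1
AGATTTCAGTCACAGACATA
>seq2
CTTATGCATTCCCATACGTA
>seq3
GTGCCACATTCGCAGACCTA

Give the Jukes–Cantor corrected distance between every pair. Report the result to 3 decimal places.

seq1–seq2: 9/20 sites differ → p = 0.45, d = −0.75 ln(1 − 0.6) = 0.687218 ≈ 0.687.
seq1–seq3: 9/20 sites differ → p = 0.45, d = −0.75 ln(1 − 0.6) = 0.687218 ≈ 0.687.
seq2–seq3: 8/20 sites differ → p = 0.4, d = −0.75 ln(1 − 0.533333) = 0.571605 ≈ 0.572.

d(seq1,seq2) = 0.687, d(seq1,seq3) = 0.687, d(seq2,seq3) = 0.572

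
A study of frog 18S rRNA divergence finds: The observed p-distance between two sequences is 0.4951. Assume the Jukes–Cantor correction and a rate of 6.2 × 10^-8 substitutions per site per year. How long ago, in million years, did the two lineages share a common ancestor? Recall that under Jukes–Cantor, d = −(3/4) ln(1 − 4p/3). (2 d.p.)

d = −(3/4) ln(1 − 4p/3) = −0.75 ln(1 − 0.660133) = −0.75 ln(0.339867)
  = −0.75 × (-1.079201) = 0.809401 substitutions/site.
Under a molecular clock d = 2μt, so t = d/(2μ) = 0.809401 / (2 × 6.2 × 10^-8) = 6.53 million years.

6.53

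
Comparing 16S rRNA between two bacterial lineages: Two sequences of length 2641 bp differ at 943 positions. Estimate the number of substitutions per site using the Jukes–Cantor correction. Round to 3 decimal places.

p = 943/2641 ≈ 0.357062.
d = −(3/4) ln(1 − 4p/3) = −0.75 ln(1 − 0.476083) = −0.75 ln(0.523917)
  = −0.75 × (-0.646422) = 0.484817 substitutions/site.

0.485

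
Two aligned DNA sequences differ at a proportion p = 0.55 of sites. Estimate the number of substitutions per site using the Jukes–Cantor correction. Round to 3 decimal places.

0.991

d = −(3/4) ln(1 − 4p/3) = −0.75 ln(1 − 0.733333) = −0.75 ln(0.266667)
  = −0.75 × (-1.321755) = 0.991316 substitutions/site.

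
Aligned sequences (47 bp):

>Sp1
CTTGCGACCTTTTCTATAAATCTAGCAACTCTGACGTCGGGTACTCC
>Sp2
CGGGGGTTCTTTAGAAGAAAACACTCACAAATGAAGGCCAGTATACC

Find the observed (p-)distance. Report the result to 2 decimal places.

The sequences differ at 23 of 47 positions.
p = 23/47 = 0.489361… ≈ 0.49 (to 2 d.p.).

0.49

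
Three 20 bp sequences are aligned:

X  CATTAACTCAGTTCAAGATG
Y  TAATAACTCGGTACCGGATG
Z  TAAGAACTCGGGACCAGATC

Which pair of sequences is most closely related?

X–Y: 6/20 differ, p = 0.300, d = 0.383.
X–Z: 8/20 differ, p = 0.400, d = 0.572.
Y–Z: 4/20 differ, p = 0.200, d = 0.233.
The smallest distance is between Y and Z.

Y and Z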